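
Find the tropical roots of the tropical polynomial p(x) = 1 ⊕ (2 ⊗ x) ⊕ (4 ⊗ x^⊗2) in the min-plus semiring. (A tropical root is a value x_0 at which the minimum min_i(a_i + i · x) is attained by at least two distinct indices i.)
Roots: {-2, -1}

Each tropical root is a break point of the lower envelope of the lines y = a_i + i · x (there are 3 lines, with slopes 0, 1, ..., 2). Only the lines that attain the minimum somewhere contribute to roots; other lines are dominated. Here the surviving (envelope) indices are i = 2, i = 1, i = 0.
Intersections between consecutive envelope lines give the roots: for adjacent envelope indices i < j the intersection is x = (a_i − a_j) / (j − i). Reading off the sorted break points: {-2, -1}.
Verification: at each break x_0, at least two indices attain the minimum of min_i(a_i + i · x_0).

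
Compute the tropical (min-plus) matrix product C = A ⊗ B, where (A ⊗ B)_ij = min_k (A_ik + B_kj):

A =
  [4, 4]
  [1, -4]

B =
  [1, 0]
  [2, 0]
A ⊗ B =
  [5, 4]
  [-2, -4]

Apply the min-plus product entry-by-entry:
  C[0][0] = min over k of (A[0][0] + B[0][0] = 4 + 1 = 5, A[0][1] + B[1][0] = 4 + 2 = 6) = 5 (attained at k = 0)
  C[0][1] = min over k of (A[0][0] + B[0][1] = 4 + 0 = 4, A[0][1] + B[1][1] = 4 + 0 = 4) = 4 (attained at k = 0)
  C[1][0] = min over k of (A[1][0] + B[0][0] = 1 + 1 = 2, A[1][1] + B[1][0] = -4 + 2 = -2) = -2 (attained at k = 1)
  C[1][1] = min over k of (A[1][0] + B[0][1] = 1 + 0 = 1, A[1][1] + B[1][1] = -4 + 0 = -4) = -4 (attained at k = 1)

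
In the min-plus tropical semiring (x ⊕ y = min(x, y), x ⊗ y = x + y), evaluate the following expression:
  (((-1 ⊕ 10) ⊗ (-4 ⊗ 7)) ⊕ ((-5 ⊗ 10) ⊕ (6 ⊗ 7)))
(((-1 ⊕ 10) ⊗ (-4 ⊗ 7)) ⊕ ((-5 ⊗ 10) ⊕ (6 ⊗ 7))) = 2

Expand innermost to outermost. Recall ⊕ takes the minimum of its arguments and ⊗ takes their sum. Working out the expression (((-1 ⊕ 10) ⊗ (-4 ⊗ 7)) ⊕ ((-5 ⊗ 10) ⊕ (6 ⊗ 7))) gives 2.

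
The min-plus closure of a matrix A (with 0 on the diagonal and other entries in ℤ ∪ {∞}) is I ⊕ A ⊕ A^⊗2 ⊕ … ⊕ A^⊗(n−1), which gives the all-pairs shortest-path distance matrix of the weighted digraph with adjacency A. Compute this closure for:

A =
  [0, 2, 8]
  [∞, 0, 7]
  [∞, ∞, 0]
Closure =
  [0, 2, 8]
  [∞, 0, 7]
  [∞, ∞, 0]

This is the Floyd-Warshall all-pairs shortest-path computation. For each intermediate vertex k = 0, 1, …, 2, update dist[i][j] ← min(dist[i][j], dist[i][k] + dist[k][j]). The final matrix gives, for each (i, j), the minimum total weight of any directed path from i to j (possibly empty when i = j).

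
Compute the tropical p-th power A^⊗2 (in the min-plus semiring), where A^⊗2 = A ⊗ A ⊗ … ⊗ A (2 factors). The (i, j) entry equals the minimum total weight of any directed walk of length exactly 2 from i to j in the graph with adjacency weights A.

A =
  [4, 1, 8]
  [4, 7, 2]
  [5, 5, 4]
A^⊗2 =
  [5, 5, 3]
  [7, 5, 6]
  [9, 6, 7]

Each entry (A^⊗2)_ij equals the minimum over all length-2 walks i = v_0 → v_1 → … → v_2 = j of Σ_t A[v_t][v_{t+1}]. For example, for (i, j) = (0, 2) we minimise over 3 possible intermediate vertex sequences; the minimum is 3, attained along the walk 0 → 1 → 2.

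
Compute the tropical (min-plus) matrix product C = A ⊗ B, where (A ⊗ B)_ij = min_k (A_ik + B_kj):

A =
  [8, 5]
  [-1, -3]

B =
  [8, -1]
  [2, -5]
A ⊗ B =
  [7, 0]
  [-1, -8]

Apply the min-plus product entry-by-entry:
  C[0][0] = min over k of (A[0][0] + B[0][0] = 8 + 8 = 16, A[0][1] + B[1][0] = 5 + 2 = 7) = 7 (attained at k = 1)
  C[0][1] = min over k of (A[0][0] + B[0][1] = 8 + -1 = 7, A[0][1] + B[1][1] = 5 + -5 = 0) = 0 (attained at k = 1)
  C[1][0] = min over k of (A[1][0] + B[0][0] = -1 + 8 = 7, A[1][1] + B[1][0] = -3 + 2 = -1) = -1 (attained at k = 1)
  C[1][1] = min over k of (A[1][0] + B[0][1] = -1 + -1 = -2, A[1][1] + B[1][1] = -3 + -5 = -8) = -8 (attained at k = 1)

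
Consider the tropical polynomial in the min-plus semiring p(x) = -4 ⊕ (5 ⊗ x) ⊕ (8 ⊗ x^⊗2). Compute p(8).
p(8) = -4

A tropical monomial a ⊗ x^⊗i evaluates to a + i · x. Evaluating each term at x = 8:
  Term 0 contributes -4 + 0 · 8 = -4
  Term 1 contributes 5 + 1 · 8 = 13
  Term 2 contributes 8 + 2 · 8 = 24
p(8) = ⊕ of these = min[-4, 13, 24] = -4.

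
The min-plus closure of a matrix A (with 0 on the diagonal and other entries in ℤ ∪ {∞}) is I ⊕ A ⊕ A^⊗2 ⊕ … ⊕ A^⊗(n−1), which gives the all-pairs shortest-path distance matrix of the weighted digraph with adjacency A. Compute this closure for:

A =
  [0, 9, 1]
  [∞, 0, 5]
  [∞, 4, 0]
Closure =
  [0, 5, 1]
  [∞, 0, 5]
  [∞, 4, 0]

This is the Floyd-Warshall all-pairs shortest-path computation. For each intermediate vertex k = 0, 1, …, 2, update dist[i][j] ← min(dist[i][j], dist[i][k] + dist[k][j]). The final matrix gives, for each (i, j), the minimum total weight of any directed path from i to j (possibly empty when i = j).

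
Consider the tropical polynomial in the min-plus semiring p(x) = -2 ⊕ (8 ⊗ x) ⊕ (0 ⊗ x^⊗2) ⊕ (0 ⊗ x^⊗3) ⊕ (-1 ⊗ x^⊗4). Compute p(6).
p(6) = -2

A tropical monomial a ⊗ x^⊗i evaluates to a + i · x. Evaluating each term at x = 6:
  Term 0 contributes -2 + 0 · 6 = -2
  Term 1 contributes 8 + 1 · 6 = 14
  Term 2 contributes 0 + 2 · 6 = 12
  Term 3 contributes 0 + 3 · 6 = 18
  Term 4 contributes -1 + 4 · 6 = 23
p(6) = ⊕ of these = min[-2, 14, 12, 18, 23] = -2.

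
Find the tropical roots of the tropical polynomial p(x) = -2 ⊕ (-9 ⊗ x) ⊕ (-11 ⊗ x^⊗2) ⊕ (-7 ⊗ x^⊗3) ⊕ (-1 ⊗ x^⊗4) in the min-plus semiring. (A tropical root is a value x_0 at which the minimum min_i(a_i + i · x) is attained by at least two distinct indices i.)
Roots: {-6, -4, 2, 7}

Each tropical root is a break point of the lower envelope of the lines y = a_i + i · x (there are 5 lines, with slopes 0, 1, ..., 4). Only the lines that attain the minimum somewhere contribute to roots; other lines are dominated. Here the surviving (envelope) indices are i = 4, i = 3, i = 2, i = 1, i = 0.
Intersections between consecutive envelope lines give the roots: for adjacent envelope indices i < j the intersection is x = (a_i − a_j) / (j − i). Reading off the sorted break points: {-6, -4, 2, 7}.
Verification: at each break x_0, at least two indices attain the minimum of min_i(a_i + i · x_0).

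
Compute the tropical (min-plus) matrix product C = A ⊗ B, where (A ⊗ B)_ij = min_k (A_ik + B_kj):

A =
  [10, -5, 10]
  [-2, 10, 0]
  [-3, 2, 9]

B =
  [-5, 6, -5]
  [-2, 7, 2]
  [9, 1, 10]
A ⊗ B =
  [-7, 2, -3]
  [-7, 1, -7]
  [-8, 3, -8]

Apply the min-plus product entry-by-entry:
  C[0][0] = min over k of (A[0][0] + B[0][0] = 10 + -5 = 5, A[0][1] + B[1][0] = -5 + -2 = -7, A[0][2] + B[2][0] = 10 + 9 = 19) = -7 (attained at k = 1)
  C[0][1] = min over k of (A[0][0] + B[0][1] = 10 + 6 = 16, A[0][1] + B[1][1] = -5 + 7 = 2, A[0][2] + B[2][1] = 10 + 1 = 11) = 2 (attained at k = 1)
  C[0][2] = min over k of (A[0][0] + B[0][2] = 10 + -5 = 5, A[0][1] + B[1][2] = -5 + 2 = -3, A[0][2] + B[2][2] = 10 + 10 = 20) = -3 (attained at k = 1)
  C[1][0] = min over k of (A[1][0] + B[0][0] = -2 + -5 = -7, A[1][1] + B[1][0] = 10 + -2 = 8, A[1][2] + B[2][0] = 0 + 9 = 9) = -7 (attained at k = 0)
  C[1][1] = min over k of (A[1][0] + B[0][1] = -2 + 6 = 4, A[1][1] + B[1][1] = 10 + 7 = 17, A[1][2] + B[2][1] = 0 + 1 = 1) = 1 (attained at k = 2)
  C[1][2] = min over k of (A[1][0] + B[0][2] = -2 + -5 = -7, A[1][1] + B[1][2] = 10 + 2 = 12, A[1][2] + B[2][2] = 0 + 10 = 10) = -7 (attained at k = 0)
  C[2][0] = min over k of (A[2][0] + B[0][0] = -3 + -5 = -8, A[2][1] + B[1][0] = 2 + -2 = 0, A[2][2] + B[2][0] = 9 + 9 = 18) = -8 (attained at k = 0)
  C[2][1] = min over k of (A[2][0] + B[0][1] = -3 + 6 = 3, A[2][1] + B[1][1] = 2 + 7 = 9, A[2][2] + B[2][1] = 9 + 1 = 10) = 3 (attained at k = 0)
  C[2][2] = min over k of (A[2][0] + B[0][2] = -3 + -5 = -8, A[2][1] + B[1][2] = 2 + 2 = 4, A[2][2] + B[2][2] = 9 + 10 = 19) = -8 (attained at k = 0)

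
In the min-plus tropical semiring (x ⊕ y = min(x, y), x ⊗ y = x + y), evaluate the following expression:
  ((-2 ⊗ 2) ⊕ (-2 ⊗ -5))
((-2 ⊗ 2) ⊕ (-2 ⊗ -5)) = -7

Expand innermost to outermost. Recall ⊕ takes the minimum of its arguments and ⊗ takes their sum. Working out the expression ((-2 ⊗ 2) ⊕ (-2 ⊗ -5)) gives -7.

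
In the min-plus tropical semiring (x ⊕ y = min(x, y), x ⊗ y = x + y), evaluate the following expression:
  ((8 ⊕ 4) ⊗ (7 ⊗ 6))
((8 ⊕ 4) ⊗ (7 ⊗ 6)) = 17

Expand innermost to outermost. Recall ⊕ takes the minimum of its arguments and ⊗ takes their sum. Working out the expression ((8 ⊕ 4) ⊗ (7 ⊗ 6)) gives 17.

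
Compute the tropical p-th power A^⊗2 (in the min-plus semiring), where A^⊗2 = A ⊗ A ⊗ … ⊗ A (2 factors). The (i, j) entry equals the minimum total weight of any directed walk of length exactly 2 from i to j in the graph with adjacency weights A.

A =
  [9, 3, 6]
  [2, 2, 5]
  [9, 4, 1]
A^⊗2 =
  [5, 5, 7]
  [4, 4, 6]
  [6, 5, 2]

Each entry (A^⊗2)_ij equals the minimum over all length-2 walks i = v_0 → v_1 → … → v_2 = j of Σ_t A[v_t][v_{t+1}]. For example, for (i, j) = (0, 2) we minimise over 3 possible intermediate vertex sequences; the minimum is 7, attained along the walk 0 → 2 → 2.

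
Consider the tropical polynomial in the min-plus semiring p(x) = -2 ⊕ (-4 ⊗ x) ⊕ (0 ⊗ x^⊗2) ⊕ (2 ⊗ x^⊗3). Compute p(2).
p(2) = -2

A tropical monomial a ⊗ x^⊗i evaluates to a + i · x. Evaluating each term at x = 2:
  Term 0 contributes -2 + 0 · 2 = -2
  Term 1 contributes -4 + 1 · 2 = -2
  Term 2 contributes 0 + 2 · 2 = 4
  Term 3 contributes 2 + 3 · 2 = 8
p(2) = ⊕ of these = min[-2, -2, 4, 8] = -2.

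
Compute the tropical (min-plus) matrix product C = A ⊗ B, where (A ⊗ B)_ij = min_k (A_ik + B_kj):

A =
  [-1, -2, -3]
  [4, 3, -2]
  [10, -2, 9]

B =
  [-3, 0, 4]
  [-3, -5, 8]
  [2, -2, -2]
A ⊗ B =
  [-5, -7, -5]
  [0, -4, -4]
  [-5, -7, 6]

Apply the min-plus product entry-by-entry:
  C[0][0] = min over k of (A[0][0] + B[0][0] = -1 + -3 = -4, A[0][1] + B[1][0] = -2 + -3 = -5, A[0][2] + B[2][0] = -3 + 2 = -1) = -5 (attained at k = 1)
  C[0][1] = min over k of (A[0][0] + B[0][1] = -1 + 0 = -1, A[0][1] + B[1][1] = -2 + -5 = -7, A[0][2] + B[2][1] = -3 + -2 = -5) = -7 (attained at k = 1)
  C[0][2] = min over k of (A[0][0] + B[0][2] = -1 + 4 = 3, A[0][1] + B[1][2] = -2 + 8 = 6, A[0][2] + B[2][2] = -3 + -2 = -5) = -5 (attained at k = 2)
  C[1][0] = min over k of (A[1][0] + B[0][0] = 4 + -3 = 1, A[1][1] + B[1][0] = 3 + -3 = 0, A[1][2] + B[2][0] = -2 + 2 = 0) = 0 (attained at k = 1)
  C[1][1] = min over k of (A[1][0] + B[0][1] = 4 + 0 = 4, A[1][1] + B[1][1] = 3 + -5 = -2, A[1][2] + B[2][1] = -2 + -2 = -4) = -4 (attained at k = 2)
  C[1][2] = min over k of (A[1][0] + B[0][2] = 4 + 4 = 8, A[1][1] + B[1][2] = 3 + 8 = 11, A[1][2] + B[2][2] = -2 + -2 = -4) = -4 (attained at k = 2)
  C[2][0] = min over k of (A[2][0] + B[0][0] = 10 + -3 = 7, A[2][1] + B[1][0] = -2 + -3 = -5, A[2][2] + B[2][0] = 9 + 2 = 11) = -5 (attained at k = 1)
  C[2][1] = min over k of (A[2][0] + B[0][1] = 10 + 0 = 10, A[2][1] + B[1][1] = -2 + -5 = -7, A[2][2] + B[2][1] = 9 + -2 = 7) = -7 (attained at k = 1)
  C[2][2] = min over k of (A[2][0] + B[0][2] = 10 + 4 = 14, A[2][1] + B[1][2] = -2 + 8 = 6, A[2][2] + B[2][2] = 9 + -2 = 7) = 6 (attained at k = 1)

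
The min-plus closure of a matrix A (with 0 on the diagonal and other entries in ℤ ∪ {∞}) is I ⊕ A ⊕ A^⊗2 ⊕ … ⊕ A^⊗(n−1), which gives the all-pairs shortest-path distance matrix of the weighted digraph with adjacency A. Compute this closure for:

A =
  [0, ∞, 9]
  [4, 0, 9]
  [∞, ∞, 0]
Closure =
  [0, ∞, 9]
  [4, 0, 9]
  [∞, ∞, 0]

This is the Floyd-Warshall all-pairs shortest-path computation. For each intermediate vertex k = 0, 1, …, 2, update dist[i][j] ← min(dist[i][j], dist[i][k] + dist[k][j]). The final matrix gives, for each (i, j), the minimum total weight of any directed path from i to j (possibly empty when i = j).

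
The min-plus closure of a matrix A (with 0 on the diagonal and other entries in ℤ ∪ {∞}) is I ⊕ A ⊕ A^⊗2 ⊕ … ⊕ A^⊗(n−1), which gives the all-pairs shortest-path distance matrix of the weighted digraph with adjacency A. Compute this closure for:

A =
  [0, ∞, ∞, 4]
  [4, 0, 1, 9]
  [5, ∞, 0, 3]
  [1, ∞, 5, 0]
Closure =
  [0, ∞, 9, 4]
  [4, 0, 1, 4]
  [4, ∞, 0, 3]
  [1, ∞, 5, 0]

This is the Floyd-Warshall all-pairs shortest-path computation. For each intermediate vertex k = 0, 1, …, 3, update dist[i][j] ← min(dist[i][j], dist[i][k] + dist[k][j]). The final matrix gives, for each (i, j), the minimum total weight of any directed path from i to j (possibly empty when i = j).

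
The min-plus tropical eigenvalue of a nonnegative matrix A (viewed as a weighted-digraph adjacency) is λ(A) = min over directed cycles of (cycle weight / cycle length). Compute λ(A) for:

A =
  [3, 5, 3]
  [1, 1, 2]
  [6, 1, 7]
λ(A) = 1

Enumerate directed cycles and compute their means (weight / length). Sample:
  cycle 0 → 0: weight = 3, length = 1, mean = 3/1 ≈ 3.000
  cycle 1 → 1: weight = 1, length = 1, mean = 1/1 ≈ 1.000
  cycle 2 → 2: weight = 7, length = 1, mean = 7/1 ≈ 7.000
  cycle 0 → 1 → 0: weight = 6, length = 2, mean = 6/2 ≈ 3.000
  cycle 0 → 2 → 0: weight = 9, length = 2, mean = 9/2 ≈ 4.500
  cycle 1 → 0 → 1: weight = 6, length = 2, mean = 6/2 ≈ 3.000
Minimum mean = 1.000, attained e.g. along the cycle 1 → 1 with weight 1 and length 1. So λ(A) = 1/1 = 1.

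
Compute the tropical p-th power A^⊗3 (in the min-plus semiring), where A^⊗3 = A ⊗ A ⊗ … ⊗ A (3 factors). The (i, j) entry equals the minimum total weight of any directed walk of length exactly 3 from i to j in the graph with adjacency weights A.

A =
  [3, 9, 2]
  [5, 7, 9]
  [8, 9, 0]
A^⊗3 =
  [9, 11, 2]
  [11, 16, 7]
  [8, 9, 0]

Each entry (A^⊗3)_ij equals the minimum over all length-3 walks i = v_0 → v_1 → … → v_3 = j of Σ_t A[v_t][v_{t+1}]. For example, for (i, j) = (0, 2) we minimise over 9 possible intermediate vertex sequences; the minimum is 2, attained along the walk 0 → 2 → 2 → 2.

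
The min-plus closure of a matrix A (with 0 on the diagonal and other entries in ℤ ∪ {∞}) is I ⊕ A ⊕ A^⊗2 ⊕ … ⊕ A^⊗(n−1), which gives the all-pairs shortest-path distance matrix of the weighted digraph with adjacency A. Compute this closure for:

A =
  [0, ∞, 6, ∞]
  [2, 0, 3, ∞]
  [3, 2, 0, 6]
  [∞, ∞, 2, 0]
Closure =
  [0, 8, 6, 12]
  [2, 0, 3, 9]
  [3, 2, 0, 6]
  [5, 4, 2, 0]

This is the Floyd-Warshall all-pairs shortest-path computation. For each intermediate vertex k = 0, 1, …, 3, update dist[i][j] ← min(dist[i][j], dist[i][k] + dist[k][j]). The final matrix gives, for each (i, j), the minimum total weight of any directed path from i to j (possibly empty when i = j).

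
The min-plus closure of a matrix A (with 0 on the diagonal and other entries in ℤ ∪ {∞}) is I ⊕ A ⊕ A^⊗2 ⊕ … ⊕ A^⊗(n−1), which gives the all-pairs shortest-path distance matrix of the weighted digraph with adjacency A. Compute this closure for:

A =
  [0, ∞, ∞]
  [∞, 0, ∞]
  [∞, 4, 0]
Closure =
  [0, ∞, ∞]
  [∞, 0, ∞]
  [∞, 4, 0]

This is the Floyd-Warshall all-pairs shortest-path computation. For each intermediate vertex k = 0, 1, …, 2, update dist[i][j] ← min(dist[i][j], dist[i][k] + dist[k][j]). The final matrix gives, for each (i, j), the minimum total weight of any directed path from i to j (possibly empty when i = j).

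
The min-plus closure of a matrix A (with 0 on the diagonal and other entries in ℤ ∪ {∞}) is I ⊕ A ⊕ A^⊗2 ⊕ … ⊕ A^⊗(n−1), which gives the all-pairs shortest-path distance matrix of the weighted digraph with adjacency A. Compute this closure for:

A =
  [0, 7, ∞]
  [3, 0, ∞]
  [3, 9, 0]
Closure =
  [0, 7, ∞]
  [3, 0, ∞]
  [3, 9, 0]

This is the Floyd-Warshall all-pairs shortest-path computation. For each intermediate vertex k = 0, 1, …, 2, update dist[i][j] ← min(dist[i][j], dist[i][k] + dist[k][j]). The final matrix gives, for each (i, j), the minimum total weight of any directed path from i to j (possibly empty when i = j).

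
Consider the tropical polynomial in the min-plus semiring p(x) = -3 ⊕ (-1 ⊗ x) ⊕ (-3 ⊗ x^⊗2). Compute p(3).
p(3) = -3

A tropical monomial a ⊗ x^⊗i evaluates to a + i · x. Evaluating each term at x = 3:
  Term 0 contributes -3 + 0 · 3 = -3
  Term 1 contributes -1 + 1 · 3 = 2
  Term 2 contributes -3 + 2 · 3 = 3
p(3) = ⊕ of these = min[-3, 2, 3] = -3.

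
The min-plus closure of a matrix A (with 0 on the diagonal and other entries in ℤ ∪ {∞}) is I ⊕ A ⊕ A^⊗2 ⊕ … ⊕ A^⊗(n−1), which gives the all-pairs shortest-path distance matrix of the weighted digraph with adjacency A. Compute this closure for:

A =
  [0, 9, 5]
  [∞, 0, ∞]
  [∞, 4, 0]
Closure =
  [0, 9, 5]
  [∞, 0, ∞]
  [∞, 4, 0]

This is the Floyd-Warshall all-pairs shortest-path computation. For each intermediate vertex k = 0, 1, …, 2, update dist[i][j] ← min(dist[i][j], dist[i][k] + dist[k][j]). The final matrix gives, for each (i, j), the minimum total weight of any directed path from i to j (possibly empty when i = j).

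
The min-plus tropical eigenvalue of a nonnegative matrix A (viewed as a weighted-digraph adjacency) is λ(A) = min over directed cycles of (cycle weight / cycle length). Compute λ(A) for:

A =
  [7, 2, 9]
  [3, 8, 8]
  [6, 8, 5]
λ(A) = 5/2

Enumerate directed cycles and compute their means (weight / length). Sample:
  cycle 0 → 0: weight = 7, length = 1, mean = 7/1 ≈ 7.000
  cycle 1 → 1: weight = 8, length = 1, mean = 8/1 ≈ 8.000
  cycle 2 → 2: weight = 5, length = 1, mean = 5/1 ≈ 5.000
  cycle 0 → 1 → 0: weight = 5, length = 2, mean = 5/2 ≈ 2.500
  cycle 0 → 2 → 0: weight = 15, length = 2, mean = 15/2 ≈ 7.500
  cycle 1 → 0 → 1: weight = 5, length = 2, mean = 5/2 ≈ 2.500
Minimum mean = 2.500, attained e.g. along the cycle 0 → 1 → 0 with weight 5 and length 2. So λ(A) = 5/2 = 5/2.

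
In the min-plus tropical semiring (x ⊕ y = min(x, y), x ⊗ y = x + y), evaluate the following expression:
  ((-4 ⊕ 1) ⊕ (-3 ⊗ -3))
((-4 ⊕ 1) ⊕ (-3 ⊗ -3)) = -6

Expand innermost to outermost. Recall ⊕ takes the minimum of its arguments and ⊗ takes their sum. Working out the expression ((-4 ⊕ 1) ⊕ (-3 ⊗ -3)) gives -6.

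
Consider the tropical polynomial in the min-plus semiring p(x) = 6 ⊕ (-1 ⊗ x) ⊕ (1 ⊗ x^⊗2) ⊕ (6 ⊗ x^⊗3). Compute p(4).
p(4) = 3

A tropical monomial a ⊗ x^⊗i evaluates to a + i · x. Evaluating each term at x = 4:
  Term 0 contributes 6 + 0 · 4 = 6
  Term 1 contributes -1 + 1 · 4 = 3
  Term 2 contributes 1 + 2 · 4 = 9
  Term 3 contributes 6 + 3 · 4 = 18
p(4) = ⊕ of these = min[6, 3, 9, 18] = 3.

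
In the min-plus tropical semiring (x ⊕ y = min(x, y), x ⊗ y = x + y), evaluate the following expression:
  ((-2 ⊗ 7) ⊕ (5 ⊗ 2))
((-2 ⊗ 7) ⊕ (5 ⊗ 2)) = 5

Expand innermost to outermost. Recall ⊕ takes the minimum of its arguments and ⊗ takes their sum. Working out the expression ((-2 ⊗ 7) ⊕ (5 ⊗ 2)) gives 5.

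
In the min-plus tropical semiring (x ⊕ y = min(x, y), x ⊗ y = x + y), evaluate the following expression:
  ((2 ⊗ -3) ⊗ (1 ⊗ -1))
((2 ⊗ -3) ⊗ (1 ⊗ -1)) = -1

Expand innermost to outermost. Recall ⊕ takes the minimum of its arguments and ⊗ takes their sum. Working out the expression ((2 ⊗ -3) ⊗ (1 ⊗ -1)) gives -1.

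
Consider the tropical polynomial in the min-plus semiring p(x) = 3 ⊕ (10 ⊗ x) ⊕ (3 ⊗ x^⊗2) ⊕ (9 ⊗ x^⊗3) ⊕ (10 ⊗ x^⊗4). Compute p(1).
p(1) = 3

A tropical monomial a ⊗ x^⊗i evaluates to a + i · x. Evaluating each term at x = 1:
  Term 0 contributes 3 + 0 · 1 = 3
  Term 1 contributes 10 + 1 · 1 = 11
  Term 2 contributes 3 + 2 · 1 = 5
  Term 3 contributes 9 + 3 · 1 = 12
  Term 4 contributes 10 + 4 · 1 = 14
p(1) = ⊕ of these = min[3, 11, 5, 12, 14] = 3.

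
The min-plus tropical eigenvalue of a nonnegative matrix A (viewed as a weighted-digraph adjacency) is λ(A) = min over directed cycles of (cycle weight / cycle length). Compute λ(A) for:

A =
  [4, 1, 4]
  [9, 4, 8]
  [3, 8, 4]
λ(A) = 7/2

Enumerate directed cycles and compute their means (weight / length). Sample:
  cycle 0 → 0: weight = 4, length = 1, mean = 4/1 ≈ 4.000
  cycle 1 → 1: weight = 4, length = 1, mean = 4/1 ≈ 4.000
  cycle 2 → 2: weight = 4, length = 1, mean = 4/1 ≈ 4.000
  cycle 0 → 1 → 0: weight = 10, length = 2, mean = 10/2 ≈ 5.000
  cycle 0 → 2 → 0: weight = 7, length = 2, mean = 7/2 ≈ 3.500
  cycle 1 → 0 → 1: weight = 10, length = 2, mean = 10/2 ≈ 5.000
Minimum mean = 3.500, attained e.g. along the cycle 0 → 2 → 0 with weight 7 and length 2. So λ(A) = 7/2 = 7/2.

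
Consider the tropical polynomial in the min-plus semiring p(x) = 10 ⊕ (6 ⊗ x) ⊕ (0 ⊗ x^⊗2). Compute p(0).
p(0) = 0

A tropical monomial a ⊗ x^⊗i evaluates to a + i · x. Evaluating each term at x = 0:
  Term 0 contributes 10 + 0 · 0 = 10
  Term 1 contributes 6 + 1 · 0 = 6
  Term 2 contributes 0 + 2 · 0 = 0
p(0) = ⊕ of these = min[10, 6, 0] = 0.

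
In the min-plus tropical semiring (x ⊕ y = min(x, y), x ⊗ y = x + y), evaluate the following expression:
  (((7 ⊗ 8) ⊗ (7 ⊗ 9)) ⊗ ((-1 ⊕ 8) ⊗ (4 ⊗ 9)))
(((7 ⊗ 8) ⊗ (7 ⊗ 9)) ⊗ ((-1 ⊕ 8) ⊗ (4 ⊗ 9))) = 43

Expand innermost to outermost. Recall ⊕ takes the minimum of its arguments and ⊗ takes their sum. Working out the expression (((7 ⊗ 8) ⊗ (7 ⊗ 9)) ⊗ ((-1 ⊕ 8) ⊗ (4 ⊗ 9))) gives 43.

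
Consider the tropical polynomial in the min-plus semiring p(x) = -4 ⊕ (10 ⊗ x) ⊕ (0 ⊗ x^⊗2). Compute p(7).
p(7) = -4

A tropical monomial a ⊗ x^⊗i evaluates to a + i · x. Evaluating each term at x = 7:
  Term 0 contributes -4 + 0 · 7 = -4
  Term 1 contributes 10 + 1 · 7 = 17
  Term 2 contributes 0 + 2 · 7 = 14
p(7) = ⊕ of these = min[-4, 17, 14] = -4.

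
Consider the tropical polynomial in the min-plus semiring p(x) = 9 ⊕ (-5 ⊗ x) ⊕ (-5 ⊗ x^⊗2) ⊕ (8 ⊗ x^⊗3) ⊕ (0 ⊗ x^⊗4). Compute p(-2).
p(-2) = -9

A tropical monomial a ⊗ x^⊗i evaluates to a + i · x. Evaluating each term at x = -2:
  Term 0 contributes 9 + 0 · -2 = 9
  Term 1 contributes -5 + 1 · -2 = -7
  Term 2 contributes -5 + 2 · -2 = -9
  Term 3 contributes 8 + 3 · -2 = 2
  Term 4 contributes 0 + 4 · -2 = -8
p(-2) = ⊕ of these = min[9, -7, -9, 2, -8] = -9.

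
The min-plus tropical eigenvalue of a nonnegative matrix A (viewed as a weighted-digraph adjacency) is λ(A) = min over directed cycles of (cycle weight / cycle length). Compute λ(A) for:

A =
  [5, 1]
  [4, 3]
λ(A) = 5/2

Enumerate directed cycles and compute their means (weight / length). Sample:
  cycle 0 → 0: weight = 5, length = 1, mean = 5/1 ≈ 5.000
  cycle 1 → 1: weight = 3, length = 1, mean = 3/1 ≈ 3.000
  cycle 0 → 1 → 0: weight = 5, length = 2, mean = 5/2 ≈ 2.500
  cycle 1 → 0 → 1: weight = 5, length = 2, mean = 5/2 ≈ 2.500
Minimum mean = 2.500, attained e.g. along the cycle 0 → 1 → 0 with weight 5 and length 2. So λ(A) = 5/2 = 5/2.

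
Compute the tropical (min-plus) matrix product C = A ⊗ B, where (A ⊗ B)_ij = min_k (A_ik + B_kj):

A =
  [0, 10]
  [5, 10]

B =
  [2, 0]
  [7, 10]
A ⊗ B =
  [2, 0]
  [7, 5]

Apply the min-plus product entry-by-entry:
  C[0][0] = min over k of (A[0][0] + B[0][0] = 0 + 2 = 2, A[0][1] + B[1][0] = 10 + 7 = 17) = 2 (attained at k = 0)
  C[0][1] = min over k of (A[0][0] + B[0][1] = 0 + 0 = 0, A[0][1] + B[1][1] = 10 + 10 = 20) = 0 (attained at k = 0)
  C[1][0] = min over k of (A[1][0] + B[0][0] = 5 + 2 = 7, A[1][1] + B[1][0] = 10 + 7 = 17) = 7 (attained at k = 0)
  C[1][1] = min over k of (A[1][0] + B[0][1] = 5 + 0 = 5, A[1][1] + B[1][1] = 10 + 10 = 20) = 5 (attained at k = 0)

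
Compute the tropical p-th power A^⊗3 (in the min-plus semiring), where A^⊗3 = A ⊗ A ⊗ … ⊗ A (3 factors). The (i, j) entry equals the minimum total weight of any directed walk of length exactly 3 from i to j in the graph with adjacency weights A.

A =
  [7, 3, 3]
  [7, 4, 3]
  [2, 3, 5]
A^⊗3 =
  [8, 8, 8]
  [9, 8, 8]
  [7, 8, 8]

Each entry (A^⊗3)_ij equals the minimum over all length-3 walks i = v_0 → v_1 → … → v_3 = j of Σ_t A[v_t][v_{t+1}]. For example, for (i, j) = (0, 2) we minimise over 9 possible intermediate vertex sequences; the minimum is 8, attained along the walk 0 → 2 → 0 → 2.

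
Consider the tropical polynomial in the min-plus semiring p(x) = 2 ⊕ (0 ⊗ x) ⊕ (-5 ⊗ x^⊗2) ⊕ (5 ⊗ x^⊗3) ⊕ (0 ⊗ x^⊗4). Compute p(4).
p(4) = 2

A tropical monomial a ⊗ x^⊗i evaluates to a + i · x. Evaluating each term at x = 4:
  Term 0 contributes 2 + 0 · 4 = 2
  Term 1 contributes 0 + 1 · 4 = 4
  Term 2 contributes -5 + 2 · 4 = 3
  Term 3 contributes 5 + 3 · 4 = 17
  Term 4 contributes 0 + 4 · 4 = 16
p(4) = ⊕ of these = min[2, 4, 3, 17, 16] = 2.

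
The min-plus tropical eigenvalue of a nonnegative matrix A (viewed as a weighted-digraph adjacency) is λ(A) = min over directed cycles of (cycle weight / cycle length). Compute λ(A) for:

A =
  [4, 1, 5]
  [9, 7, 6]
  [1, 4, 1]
λ(A) = 1

Enumerate directed cycles and compute their means (weight / length). Sample:
  cycle 0 → 0: weight = 4, length = 1, mean = 4/1 ≈ 4.000
  cycle 1 → 1: weight = 7, length = 1, mean = 7/1 ≈ 7.000
  cycle 2 → 2: weight = 1, length = 1, mean = 1/1 ≈ 1.000
  cycle 0 → 1 → 0: weight = 10, length = 2, mean = 10/2 ≈ 5.000
  cycle 0 → 2 → 0: weight = 6, length = 2, mean = 6/2 ≈ 3.000
  cycle 1 → 0 → 1: weight = 10, length = 2, mean = 10/2 ≈ 5.000
Minimum mean = 1.000, attained e.g. along the cycle 2 → 2 with weight 1 and length 1. So λ(A) = 1/1 = 1.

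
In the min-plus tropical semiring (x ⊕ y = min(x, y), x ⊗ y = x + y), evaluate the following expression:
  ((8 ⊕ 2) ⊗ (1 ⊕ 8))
((8 ⊕ 2) ⊗ (1 ⊕ 8)) = 3

Expand innermost to outermost. Recall ⊕ takes the minimum of its arguments and ⊗ takes their sum. Working out the expression ((8 ⊕ 2) ⊗ (1 ⊕ 8)) gives 3.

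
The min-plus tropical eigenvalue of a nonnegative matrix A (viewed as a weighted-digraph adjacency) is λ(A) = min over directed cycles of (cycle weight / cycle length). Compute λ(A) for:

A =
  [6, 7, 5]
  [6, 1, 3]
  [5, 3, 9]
λ(A) = 1

Enumerate directed cycles and compute their means (weight / length). Sample:
  cycle 0 → 0: weight = 6, length = 1, mean = 6/1 ≈ 6.000
  cycle 1 → 1: weight = 1, length = 1, mean = 1/1 ≈ 1.000
  cycle 2 → 2: weight = 9, length = 1, mean = 9/1 ≈ 9.000
  cycle 0 → 1 → 0: weight = 13, length = 2, mean = 13/2 ≈ 6.500
  cycle 0 → 2 → 0: weight = 10, length = 2, mean = 10/2 ≈ 5.000
  cycle 1 → 0 → 1: weight = 13, length = 2, mean = 13/2 ≈ 6.500
Minimum mean = 1.000, attained e.g. along the cycle 1 → 1 with weight 1 and length 1. So λ(A) = 1/1 = 1.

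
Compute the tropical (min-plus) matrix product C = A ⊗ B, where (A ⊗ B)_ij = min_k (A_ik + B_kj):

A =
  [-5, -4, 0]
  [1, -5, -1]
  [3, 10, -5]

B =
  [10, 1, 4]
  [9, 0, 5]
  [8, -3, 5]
A ⊗ B =
  [5, -4, -1]
  [4, -5, 0]
  [3, -8, 0]

Apply the min-plus product entry-by-entry:
  C[0][0] = min over k of (A[0][0] + B[0][0] = -5 + 10 = 5, A[0][1] + B[1][0] = -4 + 9 = 5, A[0][2] + B[2][0] = 0 + 8 = 8) = 5 (attained at k = 0)
  C[0][1] = min over k of (A[0][0] + B[0][1] = -5 + 1 = -4, A[0][1] + B[1][1] = -4 + 0 = -4, A[0][2] + B[2][1] = 0 + -3 = -3) = -4 (attained at k = 0)
  C[0][2] = min over k of (A[0][0] + B[0][2] = -5 + 4 = -1, A[0][1] + B[1][2] = -4 + 5 = 1, A[0][2] + B[2][2] = 0 + 5 = 5) = -1 (attained at k = 0)
  C[1][0] = min over k of (A[1][0] + B[0][0] = 1 + 10 = 11, A[1][1] + B[1][0] = -5 + 9 = 4, A[1][2] + B[2][0] = -1 + 8 = 7) = 4 (attained at k = 1)
  C[1][1] = min over k of (A[1][0] + B[0][1] = 1 + 1 = 2, A[1][1] + B[1][1] = -5 + 0 = -5, A[1][2] + B[2][1] = -1 + -3 = -4) = -5 (attained at k = 1)
  C[1][2] = min over k of (A[1][0] + B[0][2] = 1 + 4 = 5, A[1][1] + B[1][2] = -5 + 5 = 0, A[1][2] + B[2][2] = -1 + 5 = 4) = 0 (attained at k = 1)
  C[2][0] = min over k of (A[2][0] + B[0][0] = 3 + 10 = 13, A[2][1] + B[1][0] = 10 + 9 = 19, A[2][2] + B[2][0] = -5 + 8 = 3) = 3 (attained at k = 2)
  C[2][1] = min over k of (A[2][0] + B[0][1] = 3 + 1 = 4, A[2][1] + B[1][1] = 10 + 0 = 10, A[2][2] + B[2][1] = -5 + -3 = -8) = -8 (attained at k = 2)
  C[2][2] = min over k of (A[2][0] + B[0][2] = 3 + 4 = 7, A[2][1] + B[1][2] = 10 + 5 = 15, A[2][2] + B[2][2] = -5 + 5 = 0) = 0 (attained at k = 2)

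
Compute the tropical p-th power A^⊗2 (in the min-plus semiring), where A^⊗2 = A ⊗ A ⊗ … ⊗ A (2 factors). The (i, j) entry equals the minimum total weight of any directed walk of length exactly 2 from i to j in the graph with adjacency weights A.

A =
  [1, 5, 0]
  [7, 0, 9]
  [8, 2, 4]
A^⊗2 =
  [2, 2, 1]
  [7, 0, 7]
  [9, 2, 8]

Each entry (A^⊗2)_ij equals the minimum over all length-2 walks i = v_0 → v_1 → … → v_2 = j of Σ_t A[v_t][v_{t+1}]. For example, for (i, j) = (0, 2) we minimise over 3 possible intermediate vertex sequences; the minimum is 1, attained along the walk 0 → 0 → 2.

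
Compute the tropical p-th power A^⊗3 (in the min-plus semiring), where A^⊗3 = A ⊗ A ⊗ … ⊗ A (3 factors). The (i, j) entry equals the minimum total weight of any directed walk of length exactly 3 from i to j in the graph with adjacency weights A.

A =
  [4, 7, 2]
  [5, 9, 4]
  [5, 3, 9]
A^⊗3 =
  [10, 9, 9]
  [12, 10, 11]
  [12, 10, 10]

Each entry (A^⊗3)_ij equals the minimum over all length-3 walks i = v_0 → v_1 → … → v_3 = j of Σ_t A[v_t][v_{t+1}]. For example, for (i, j) = (0, 2) we minimise over 9 possible intermediate vertex sequences; the minimum is 9, attained along the walk 0 → 2 → 0 → 2.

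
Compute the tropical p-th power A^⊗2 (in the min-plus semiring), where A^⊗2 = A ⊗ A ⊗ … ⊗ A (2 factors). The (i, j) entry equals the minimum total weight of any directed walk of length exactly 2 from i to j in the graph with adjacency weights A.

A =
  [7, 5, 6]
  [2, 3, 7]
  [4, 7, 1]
A^⊗2 =
  [7, 8, 7]
  [5, 6, 8]
  [5, 8, 2]

Each entry (A^⊗2)_ij equals the minimum over all length-2 walks i = v_0 → v_1 → … → v_2 = j of Σ_t A[v_t][v_{t+1}]. For example, for (i, j) = (0, 2) we minimise over 3 possible intermediate vertex sequences; the minimum is 7, attained along the walk 0 → 2 → 2.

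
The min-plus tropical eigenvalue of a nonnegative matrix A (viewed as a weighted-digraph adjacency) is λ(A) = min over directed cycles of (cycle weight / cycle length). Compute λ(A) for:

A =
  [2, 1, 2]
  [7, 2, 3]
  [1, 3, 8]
λ(A) = 3/2

Enumerate directed cycles and compute their means (weight / length). Sample:
  cycle 0 → 0: weight = 2, length = 1, mean = 2/1 ≈ 2.000
  cycle 1 → 1: weight = 2, length = 1, mean = 2/1 ≈ 2.000
  cycle 2 → 2: weight = 8, length = 1, mean = 8/1 ≈ 8.000
  cycle 0 → 1 → 0: weight = 8, length = 2, mean = 8/2 ≈ 4.000
  cycle 0 → 2 → 0: weight = 3, length = 2, mean = 3/2 ≈ 1.500
  cycle 1 → 0 → 1: weight = 8, length = 2, mean = 8/2 ≈ 4.000
Minimum mean = 1.500, attained e.g. along the cycle 0 → 2 → 0 with weight 3 and length 2. So λ(A) = 3/2 = 3/2.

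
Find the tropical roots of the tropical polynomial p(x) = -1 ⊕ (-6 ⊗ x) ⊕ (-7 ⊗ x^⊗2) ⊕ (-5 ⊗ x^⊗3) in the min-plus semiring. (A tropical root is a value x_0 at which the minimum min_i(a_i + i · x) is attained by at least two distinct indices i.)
Roots: {-2, 1, 5}

Each tropical root is a break point of the lower envelope of the lines y = a_i + i · x (there are 4 lines, with slopes 0, 1, ..., 3). Only the lines that attain the minimum somewhere contribute to roots; other lines are dominated. Here the surviving (envelope) indices are i = 3, i = 2, i = 1, i = 0.
Intersections between consecutive envelope lines give the roots: for adjacent envelope indices i < j the intersection is x = (a_i − a_j) / (j − i). Reading off the sorted break points: {-2, 1, 5}.
Verification: at each break x_0, at least two indices attain the minimum of min_i(a_i + i · x_0).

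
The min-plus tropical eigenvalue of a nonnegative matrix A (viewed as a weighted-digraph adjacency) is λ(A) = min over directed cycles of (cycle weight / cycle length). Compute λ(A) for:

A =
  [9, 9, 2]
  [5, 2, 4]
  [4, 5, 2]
λ(A) = 2

Enumerate directed cycles and compute their means (weight / length). Sample:
  cycle 0 → 0: weight = 9, length = 1, mean = 9/1 ≈ 9.000
  cycle 1 → 1: weight = 2, length = 1, mean = 2/1 ≈ 2.000
  cycle 2 → 2: weight = 2, length = 1, mean = 2/1 ≈ 2.000
  cycle 0 → 1 → 0: weight = 14, length = 2, mean = 14/2 ≈ 7.000
  cycle 0 → 2 → 0: weight = 6, length = 2, mean = 6/2 ≈ 3.000
  cycle 1 → 0 → 1: weight = 14, length = 2, mean = 14/2 ≈ 7.000
Minimum mean = 2.000, attained e.g. along the cycle 1 → 1 with weight 2 and length 1. So λ(A) = 2/1 = 2.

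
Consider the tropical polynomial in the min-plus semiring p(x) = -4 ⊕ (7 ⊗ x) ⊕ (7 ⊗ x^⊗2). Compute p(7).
p(7) = -4

A tropical monomial a ⊗ x^⊗i evaluates to a + i · x. Evaluating each term at x = 7:
  Term 0 contributes -4 + 0 · 7 = -4
  Term 1 contributes 7 + 1 · 7 = 14
  Term 2 contributes 7 + 2 · 7 = 21
p(7) = ⊕ of these = min[-4, 14, 21] = -4.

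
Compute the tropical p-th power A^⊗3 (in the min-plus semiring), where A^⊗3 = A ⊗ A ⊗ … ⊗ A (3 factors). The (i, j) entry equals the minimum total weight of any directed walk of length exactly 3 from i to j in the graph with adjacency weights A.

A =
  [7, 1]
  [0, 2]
A^⊗3 =
  [3, 2]
  [1, 3]

Each entry (A^⊗3)_ij equals the minimum over all length-3 walks i = v_0 → v_1 → … → v_3 = j of Σ_t A[v_t][v_{t+1}]. For example, for (i, j) = (0, 1) we minimise over 4 possible intermediate vertex sequences; the minimum is 2, attained along the walk 0 → 1 → 0 → 1.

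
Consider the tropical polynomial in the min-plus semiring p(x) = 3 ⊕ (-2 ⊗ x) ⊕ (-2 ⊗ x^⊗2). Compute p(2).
p(2) = 0

A tropical monomial a ⊗ x^⊗i evaluates to a + i · x. Evaluating each term at x = 2:
  Term 0 contributes 3 + 0 · 2 = 3
  Term 1 contributes -2 + 1 · 2 = 0
  Term 2 contributes -2 + 2 · 2 = 2
p(2) = ⊕ of these = min[3, 0, 2] = 0.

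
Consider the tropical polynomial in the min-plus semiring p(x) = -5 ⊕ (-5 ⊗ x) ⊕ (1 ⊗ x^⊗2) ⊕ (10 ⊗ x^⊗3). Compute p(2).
p(2) = -5

A tropical monomial a ⊗ x^⊗i evaluates to a + i · x. Evaluating each term at x = 2:
  Term 0 contributes -5 + 0 · 2 = -5
  Term 1 contributes -5 + 1 · 2 = -3
  Term 2 contributes 1 + 2 · 2 = 5
  Term 3 contributes 10 + 3 · 2 = 16
p(2) = ⊕ of these = min[-5, -3, 5, 16] = -5.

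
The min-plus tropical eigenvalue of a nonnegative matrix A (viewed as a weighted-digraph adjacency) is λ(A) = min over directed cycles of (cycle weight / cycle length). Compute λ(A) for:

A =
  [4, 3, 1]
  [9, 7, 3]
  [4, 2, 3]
λ(A) = 5/2

Enumerate directed cycles and compute their means (weight / length). Sample:
  cycle 0 → 0: weight = 4, length = 1, mean = 4/1 ≈ 4.000
  cycle 1 → 1: weight = 7, length = 1, mean = 7/1 ≈ 7.000
  cycle 2 → 2: weight = 3, length = 1, mean = 3/1 ≈ 3.000
  cycle 0 → 1 → 0: weight = 12, length = 2, mean = 12/2 ≈ 6.000
  cycle 0 → 2 → 0: weight = 5, length = 2, mean = 5/2 ≈ 2.500
  cycle 1 → 0 → 1: weight = 12, length = 2, mean = 12/2 ≈ 6.000
Minimum mean = 2.500, attained e.g. along the cycle 0 → 2 → 0 with weight 5 and length 2. So λ(A) = 5/2 = 5/2.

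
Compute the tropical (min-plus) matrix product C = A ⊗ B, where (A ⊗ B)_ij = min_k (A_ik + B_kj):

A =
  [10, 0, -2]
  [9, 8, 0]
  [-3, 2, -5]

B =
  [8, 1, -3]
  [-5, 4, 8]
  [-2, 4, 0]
A ⊗ B =
  [-5, 2, -2]
  [-2, 4, 0]
  [-7, -2, -6]

Apply the min-plus product entry-by-entry:
  C[0][0] = min over k of (A[0][0] + B[0][0] = 10 + 8 = 18, A[0][1] + B[1][0] = 0 + -5 = -5, A[0][2] + B[2][0] = -2 + -2 = -4) = -5 (attained at k = 1)
  C[0][1] = min over k of (A[0][0] + B[0][1] = 10 + 1 = 11, A[0][1] + B[1][1] = 0 + 4 = 4, A[0][2] + B[2][1] = -2 + 4 = 2) = 2 (attained at k = 2)
  C[0][2] = min over k of (A[0][0] + B[0][2] = 10 + -3 = 7, A[0][1] + B[1][2] = 0 + 8 = 8, A[0][2] + B[2][2] = -2 + 0 = -2) = -2 (attained at k = 2)
  C[1][0] = min over k of (A[1][0] + B[0][0] = 9 + 8 = 17, A[1][1] + B[1][0] = 8 + -5 = 3, A[1][2] + B[2][0] = 0 + -2 = -2) = -2 (attained at k = 2)
  C[1][1] = min over k of (A[1][0] + B[0][1] = 9 + 1 = 10, A[1][1] + B[1][1] = 8 + 4 = 12, A[1][2] + B[2][1] = 0 + 4 = 4) = 4 (attained at k = 2)
  C[1][2] = min over k of (A[1][0] + B[0][2] = 9 + -3 = 6, A[1][1] + B[1][2] = 8 + 8 = 16, A[1][2] + B[2][2] = 0 + 0 = 0) = 0 (attained at k = 2)
  C[2][0] = min over k of (A[2][0] + B[0][0] = -3 + 8 = 5, A[2][1] + B[1][0] = 2 + -5 = -3, A[2][2] + B[2][0] = -5 + -2 = -7) = -7 (attained at k = 2)
  C[2][1] = min over k of (A[2][0] + B[0][1] = -3 + 1 = -2, A[2][1] + B[1][1] = 2 + 4 = 6, A[2][2] + B[2][1] = -5 + 4 = -1) = -2 (attained at k = 0)
  C[2][2] = min over k of (A[2][0] + B[0][2] = -3 + -3 = -6, A[2][1] + B[1][2] = 2 + 8 = 10, A[2][2] + B[2][2] = -5 + 0 = -5) = -6 (attained at k = 0)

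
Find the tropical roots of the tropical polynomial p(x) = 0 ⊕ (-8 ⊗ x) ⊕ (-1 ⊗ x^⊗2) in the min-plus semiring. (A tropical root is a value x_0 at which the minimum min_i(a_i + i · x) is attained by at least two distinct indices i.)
Roots: {-7, 8}

Each tropical root is a break point of the lower envelope of the lines y = a_i + i · x (there are 3 lines, with slopes 0, 1, ..., 2). Only the lines that attain the minimum somewhere contribute to roots; other lines are dominated. Here the surviving (envelope) indices are i = 2, i = 1, i = 0.
Intersections between consecutive envelope lines give the roots: for adjacent envelope indices i < j the intersection is x = (a_i − a_j) / (j − i). Reading off the sorted break points: {-7, 8}.
Verification: at each break x_0, at least two indices attain the minimum of min_i(a_i + i · x_0).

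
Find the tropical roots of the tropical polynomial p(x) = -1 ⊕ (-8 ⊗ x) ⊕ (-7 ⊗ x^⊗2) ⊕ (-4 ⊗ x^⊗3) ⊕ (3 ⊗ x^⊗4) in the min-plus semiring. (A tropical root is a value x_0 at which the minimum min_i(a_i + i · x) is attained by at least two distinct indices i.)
Roots: {-7, -3, -1, 7}

Each tropical root is a break point of the lower envelope of the lines y = a_i + i · x (there are 5 lines, with slopes 0, 1, ..., 4). Only the lines that attain the minimum somewhere contribute to roots; other lines are dominated. Here the surviving (envelope) indices are i = 4, i = 3, i = 2, i = 1, i = 0.
Intersections between consecutive envelope lines give the roots: for adjacent envelope indices i < j the intersection is x = (a_i − a_j) / (j − i). Reading off the sorted break points: {-7, -3, -1, 7}.
Verification: at each break x_0, at least two indices attain the minimum of min_i(a_i + i · x_0).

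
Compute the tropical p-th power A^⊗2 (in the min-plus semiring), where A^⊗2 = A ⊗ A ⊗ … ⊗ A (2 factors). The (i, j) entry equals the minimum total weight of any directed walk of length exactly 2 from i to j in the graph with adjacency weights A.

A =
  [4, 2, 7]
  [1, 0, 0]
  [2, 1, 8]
A^⊗2 =
  [3, 2, 2]
  [1, 0, 0]
  [2, 1, 1]

Each entry (A^⊗2)_ij equals the minimum over all length-2 walks i = v_0 → v_1 → … → v_2 = j of Σ_t A[v_t][v_{t+1}]. For example, for (i, j) = (0, 2) we minimise over 3 possible intermediate vertex sequences; the minimum is 2, attained along the walk 0 → 1 → 2.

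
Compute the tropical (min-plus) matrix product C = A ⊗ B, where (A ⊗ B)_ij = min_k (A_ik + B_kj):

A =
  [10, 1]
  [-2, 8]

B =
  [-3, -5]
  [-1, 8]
A ⊗ B =
  [0, 5]
  [-5, -7]

Apply the min-plus product entry-by-entry:
  C[0][0] = min over k of (A[0][0] + B[0][0] = 10 + -3 = 7, A[0][1] + B[1][0] = 1 + -1 = 0) = 0 (attained at k = 1)
  C[0][1] = min over k of (A[0][0] + B[0][1] = 10 + -5 = 5, A[0][1] + B[1][1] = 1 + 8 = 9) = 5 (attained at k = 0)
  C[1][0] = min over k of (A[1][0] + B[0][0] = -2 + -3 = -5, A[1][1] + B[1][0] = 8 + -1 = 7) = -5 (attained at k = 0)
  C[1][1] = min over k of (A[1][0] + B[0][1] = -2 + -5 = -7, A[1][1] + B[1][1] = 8 + 8 = 16) = -7 (attained at k = 0)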